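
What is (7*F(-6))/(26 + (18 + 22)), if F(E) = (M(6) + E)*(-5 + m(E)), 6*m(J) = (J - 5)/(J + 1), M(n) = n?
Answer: 0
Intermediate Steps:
m(J) = (-5 + J)/(6*(1 + J)) (m(J) = ((J - 5)/(J + 1))/6 = ((-5 + J)/(1 + J))/6 = (-5 + J)/(6*(1 + J)))
F(E) = (-5 + (-5 + E)/(6*(1 + E)))*(6 + E) (F(E) = (6 + E)*(-5 + (-5 + E)/(6*(1 + E))) = (-5 + (-5 + E)/(6*(1 + E)))*(6 + E))
(7*F(-6))/(26 + (18 + 22)) = (7*((-210 - 209*(-6) - 29*(-6)²)/(6*(1 - 6))))/(26 + (18 + 22)) = (7*((⅙)*(-210 + 1254 - 29*36)/(-5)))/(26 + 40) = (7*((⅙)*(-⅕)*(-210 + 1254 - 1044)))/66 = (7*((⅙)*(-⅕)*0))*(1/66) = (7*0)*(1/66) = 0*(1/66) = 0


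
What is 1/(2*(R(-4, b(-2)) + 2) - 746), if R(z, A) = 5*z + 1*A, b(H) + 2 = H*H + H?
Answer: -1/782 ≈ -0.0012788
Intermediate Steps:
b(H) = -2 + H + H² (b(H) = -2 + (H*H + H) = -2 + (H² + H) = -2 + (H + H²) = -2 + H + H²)
R(z, A) = A + 5*z (R(z, A) = 5*z + A = A + 5*z)
1/(2*(R(-4, b(-2)) + 2) - 746) = 1/(2*(((-2 - 2 + (-2)²) + 5*(-4)) + 2) - 746) = 1/(2*(((-2 - 2 + 4) - 20) + 2) - 746) = 1/(2*((0 - 20) + 2) - 746) = 1/(2*(-20 + 2) - 746) = 1/(2*(-18) - 746) = 1/(-36 - 746) = 1/(-782) = -1/782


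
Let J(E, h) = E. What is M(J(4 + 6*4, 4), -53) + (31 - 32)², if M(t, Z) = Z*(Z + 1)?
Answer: 2757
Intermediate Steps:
M(t, Z) = Z*(1 + Z)
M(J(4 + 6*4, 4), -53) + (31 - 32)² = -53*(1 - 53) + (31 - 32)² = -53*(-52) + (-1)² = 2756 + 1 = 2757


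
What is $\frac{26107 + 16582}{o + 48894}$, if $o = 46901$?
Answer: $\frac{42689}{95795} \approx 0.44563$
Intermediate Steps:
$\frac{26107 + 16582}{o + 48894} = \frac{26107 + 16582}{46901 + 48894} = \frac{42689}{95795}$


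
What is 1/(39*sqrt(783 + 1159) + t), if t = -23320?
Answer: -11660/270434309 - 39*sqrt(1942)/540868618 ≈ -4.6293e-5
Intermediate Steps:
1/(39*sqrt(783 + 1159) + t) = 1/(39*sqrt(783 + 1159) - 23320) = 1/(39*sqrt(1942) - 23320) = 1/(-23320 + 39*sqrt(1942))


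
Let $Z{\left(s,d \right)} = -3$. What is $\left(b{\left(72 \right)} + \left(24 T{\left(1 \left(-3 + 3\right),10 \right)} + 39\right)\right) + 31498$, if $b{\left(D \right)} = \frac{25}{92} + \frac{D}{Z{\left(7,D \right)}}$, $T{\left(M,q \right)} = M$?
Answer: $\frac{2899221}{92} \approx 31513.0$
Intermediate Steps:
$b{\left(D \right)} = \frac{25}{92} - \frac{D}{3}$ ($b{\left(D \right)} = \frac{25}{92} + \frac{D}{-3} = 25 \cdot \frac{1}{92} + D \left(- \frac{1}{3}\right) = \frac{25}{92} - \frac{D}{3}$)
$\left(b{\left(72 \right)} + \left(24 T{\left(1 \left(-3 + 3\right),10 \right)} + 39\right)\right) + 31498 = \left(\left(\frac{25}{92} - 24\right) + \left(24 \cdot 1 \left(-3 + 3\right) + 39\right)\right) + 31498 = \left(\left(\frac{25}{92} - 24\right) + \left(24 \cdot 1 \cdot 0 + 39\right)\right) + 31498 = \left(- \frac{2183}{92} + \left(24 \cdot 0 + 39\right)\right) + 31498 = \left(- \frac{2183}{92} + \left(0 + 39\right)\right) + 31498 = \left(- \frac{2183}{92} + 39\right) + 31498 = \frac{1405}{92} + 31498 = \frac{2899221}{92}$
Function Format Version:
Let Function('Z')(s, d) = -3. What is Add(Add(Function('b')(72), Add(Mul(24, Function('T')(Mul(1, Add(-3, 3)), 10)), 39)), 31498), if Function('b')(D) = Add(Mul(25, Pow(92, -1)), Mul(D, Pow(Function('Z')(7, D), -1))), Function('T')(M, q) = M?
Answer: Rational(2899221, 92) ≈ 31513.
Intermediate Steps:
Function('b')(D) = Add(Rational(25, 92), Mul(Rational(-1, 3), D)) (Function('b')(D) = Add(Mul(25, Pow(92, -1)), Mul(D, Pow(-3, -1))) = Add(Mul(25, Rational(1, 92)), Mul(D, Rational(-1, 3))) = Add(Rational(25, 92), Mul(Rational(-1, 3), D)))
Add(Add(Function('b')(72), Add(Mul(24, Function('T')(Mul(1, Add(-3, 3)), 10)), 39)), 31498) = Add(Add(Add(Rational(25, 92), Mul(Rational(-1, 3), 72)), Add(Mul(24, Mul(1, Add(-3, 3))), 39)), 31498) = Add(Add(Add(Rational(25, 92), -24), Add(Mul(24, Mul(1, 0)), 39)), 31498) = Add(Add(Rational(-2183, 92), Add(Mul(24, 0), 39)), 31498) = Add(Add(Rational(-2183, 92), Add(0, 39)), 31498) = Add(Add(Rational(-2183, 92), 39), 31498) = Add(Rational(1405, 92), 31498) = Rational(2899221, 92)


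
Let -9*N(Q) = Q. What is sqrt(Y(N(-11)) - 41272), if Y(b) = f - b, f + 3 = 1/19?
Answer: 5*I*sqrt(5364251)/57 ≈ 203.17*I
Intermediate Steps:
f = -56/19 (f = -3 + 1/19 = -56/19 ≈ -2.9474)
N(Q) = -Q/9
Y(b) = -56/19 - b
sqrt(Y(N(-11)) - 41272) = sqrt((-56/19 - (-1)*(-11)/9) - 41272) = sqrt((-56/19 - 1*11/9) - 41272) = sqrt((-56/19 - 11/9) - 41272) = sqrt(-713/171 - 41272) = sqrt(-7058225/171) = 5*I*sqrt(5364251)/57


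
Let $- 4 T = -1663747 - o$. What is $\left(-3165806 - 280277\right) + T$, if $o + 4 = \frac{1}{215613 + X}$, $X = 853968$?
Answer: $- \frac{3240987925802}{1069581} \approx -3.0301 \cdot 10^{6}$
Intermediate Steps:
$o = - \frac{4278323}{1069581}$ ($o = -4 + \frac{1}{215613 + 853968} = -4 + \frac{1}{1069581} = - \frac{4278323}{1069581} \approx -4.0$)
$T = \frac{444876975421}{1069581}$ ($T = - \frac{-1663747 - - \frac{4278323}{1069581}}{4} = - \frac{-1663747 + \frac{4278323}{1069581}}{4} = \left(- \frac{1}{4}\right) \left(- \frac{1779507901684}{1069581}\right) = \frac{444876975421}{1069581} \approx 4.1594 \cdot 10^{5}$)
$\left(-3165806 - 280277\right) + T = \left(-3165806 - 280277\right) + \frac{444876975421}{1069581} = -3446083 + \frac{444876975421}{1069581} = - \frac{3240987925802}{1069581}$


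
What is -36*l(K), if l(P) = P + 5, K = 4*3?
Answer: -612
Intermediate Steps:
K = 12
l(P) = 5 + P
-36*l(K) = -36*(5 + 12) = -36*17 = -612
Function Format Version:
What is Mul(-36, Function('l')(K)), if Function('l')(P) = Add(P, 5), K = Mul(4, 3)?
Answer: -612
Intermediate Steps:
K = 12
Function('l')(P) = Add(5, P)
Mul(-36, Function('l')(K)) = Mul(-36, Add(5, 12)) = Mul(-36, 17) = -612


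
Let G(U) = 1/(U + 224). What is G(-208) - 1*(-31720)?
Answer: 507521/16 ≈ 31720.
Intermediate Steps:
G(U) = 1/(224 + U)
G(-208) - 1*(-31720) = 1/(224 - 208) - 1*(-31720) = 1/16 + 31720 = 507521/16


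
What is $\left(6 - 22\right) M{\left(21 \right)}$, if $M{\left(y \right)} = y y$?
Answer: $-7056$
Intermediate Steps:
$M{\left(y \right)} = y^{2}$
$\left(6 - 22\right) M{\left(21 \right)} = \left(6 - 22\right) 21^{2} = \left(6 - 22\right) 441 = \left(-16\right) 441 = -7056$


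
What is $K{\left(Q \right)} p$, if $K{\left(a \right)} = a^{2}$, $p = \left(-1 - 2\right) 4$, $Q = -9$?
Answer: $-972$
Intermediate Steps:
$p = -12$ ($p = \left(-3\right) 4 = -12$)
$K{\left(Q \right)} p = \left(-9\right)^{2} \left(-12\right) = 81 \left(-12\right) = -972$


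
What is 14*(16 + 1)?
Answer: 238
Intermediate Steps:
14*(16 + 1) = 14*17 = 238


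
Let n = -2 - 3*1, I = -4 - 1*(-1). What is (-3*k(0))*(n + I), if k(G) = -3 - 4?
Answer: -168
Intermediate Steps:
k(G) = -7
I = -3 (I = -4 + 1 = -3)
n = -5 (n = -2 - 3 = -5)
(-3*k(0))*(n + I) = (-3*(-7))*(-5 - 3) = 21*(-8) = -168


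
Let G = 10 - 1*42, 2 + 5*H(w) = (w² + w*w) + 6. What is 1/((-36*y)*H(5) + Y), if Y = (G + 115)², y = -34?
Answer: 5/100541 ≈ 4.9731e-5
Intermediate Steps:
H(w) = ⅘ + 2*w²/5 (H(w) = -⅖ + ((w² + w*w) + 6)/5 = -⅖ + ((w² + w²) + 6)/5 = -⅖ + (2*w² + 6)/5 = -⅖ + (6 + 2*w²)/5 = -⅖ + (6/5 + 2*w²/5) = ⅘ + 2*w²/5)
G = -32 (G = 10 - 42 = -32)
Y = 6889 (Y = (-32 + 115)² = 83² = 6889)
1/((-36*y)*H(5) + Y) = 1/((-36*(-34))*(⅘ + (⅖)*5²) + 6889) = 1/(1224*(⅘ + (⅖)*25) + 6889) = 1/(1224*(⅘ + 10) + 6889) = 1/(1224*(54/5) + 6889) = 1/(66096/5 + 6889) = 1/(100541/5) = 5/100541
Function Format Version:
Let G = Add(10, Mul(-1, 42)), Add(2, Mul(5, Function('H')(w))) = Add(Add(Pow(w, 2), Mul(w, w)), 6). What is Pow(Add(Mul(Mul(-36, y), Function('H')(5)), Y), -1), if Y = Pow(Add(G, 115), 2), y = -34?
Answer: Rational(5, 100541) ≈ 4.9731e-5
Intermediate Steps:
Function('H')(w) = Add(Rational(4, 5), Mul(Rational(2, 5), Pow(w, 2))) (Function('H')(w) = Add(Rational(-2, 5), Mul(Rational(1, 5), Add(Add(Pow(w, 2), Mul(w, w)), 6))) = Add(Rational(-2, 5), Mul(Rational(1, 5), Add(Add(Pow(w, 2), Pow(w, 2)), 6))) = Add(Rational(-2, 5), Mul(Rational(1, 5), Add(Mul(2, Pow(w, 2)), 6))) = Add(Rational(-2, 5), Mul(Rational(1, 5), Add(6, Mul(2, Pow(w, 2))))) = Add(Rational(-2, 5), Add(Rational(6, 5), Mul(Rational(2, 5), Pow(w, 2)))) = Add(Rational(4, 5), Mul(Rational(2, 5), Pow(w, 2))))
G = -32 (G = Add(10, -42) = -32)
Y = 6889 (Y = Pow(Add(-32, 115), 2) = Pow(83, 2) = 6889)
Pow(Add(Mul(Mul(-36, y), Function('H')(5)), Y), -1) = Pow(Add(Mul(Mul(-36, -34), Add(Rational(4, 5), Mul(Rational(2, 5), Pow(5, 2)))), 6889), -1) = Pow(Add(Mul(1224, Add(Rational(4, 5), Mul(Rational(2, 5), 25))), 6889), -1) = Pow(Add(Mul(1224, Add(Rational(4, 5), 10)), 6889), -1) = Pow(Add(Mul(1224, Rational(54, 5)), 6889), -1) = Pow(Add(Rational(66096, 5), 6889), -1) = Pow(Rational(100541, 5), -1) = Rational(5, 100541)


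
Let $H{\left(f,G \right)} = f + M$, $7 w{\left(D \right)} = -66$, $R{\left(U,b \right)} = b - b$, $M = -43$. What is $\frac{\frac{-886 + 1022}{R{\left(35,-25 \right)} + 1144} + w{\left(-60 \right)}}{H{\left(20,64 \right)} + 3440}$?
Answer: $- \frac{9319}{3420417} \approx -0.0027245$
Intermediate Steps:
$R{\left(U,b \right)} = 0$
$w{\left(D \right)} = - \frac{66}{7}$ ($w{\left(D \right)} = \frac{1}{7} \left(-66\right) = - \frac{66}{7}$)
$H{\left(f,G \right)} = -43 + f$ ($H{\left(f,G \right)} = f - 43 = -43 + f$)
$\frac{\frac{-886 + 1022}{R{\left(35,-25 \right)} + 1144} + w{\left(-60 \right)}}{H{\left(20,64 \right)} + 3440} = \frac{\frac{-886 + 1022}{0 + 1144} - \frac{66}{7}}{\left(-43 + 20\right) + 3440} = \frac{\frac{136}{1144} - \frac{66}{7}}{-23 + 3440} = \frac{136 \cdot \frac{1}{1144} - \frac{66}{7}}{3417} = \left(\frac{17}{143} - \frac{66}{7}\right) \frac{1}{3417} = \left(- \frac{9319}{1001}\right) \frac{1}{3417} = - \frac{9319}{3420417}$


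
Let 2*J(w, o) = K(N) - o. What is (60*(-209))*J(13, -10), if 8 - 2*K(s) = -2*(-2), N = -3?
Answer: -75240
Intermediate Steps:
K(s) = 2 (K(s) = 4 - (-1)*(-2) = 4 - 1/2*4 = 4 - 2 = 2)
J(w, o) = 1 - o/2 (J(w, o) = (2 - o)/2 = 1 - o/2)
(60*(-209))*J(13, -10) = (60*(-209))*(1 - 1/2*(-10)) = -12540*(1 + 5) = -12540*6 = -75240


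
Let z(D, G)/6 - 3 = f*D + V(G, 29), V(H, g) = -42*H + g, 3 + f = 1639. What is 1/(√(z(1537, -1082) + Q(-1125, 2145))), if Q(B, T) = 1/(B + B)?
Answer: 15*√345601079990/34560107999 ≈ 0.00025515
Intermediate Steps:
Q(B, T) = 1/(2*B)
f = 1636 (f = -3 + 1639 = 1636)
V(H, g) = g - 42*H
z(D, G) = 192 - 252*G + 9816*D (z(D, G) = 18 + 6*(1636*D + (29 - 42*G)) = 18 + 6*(29 - 42*G + 1636*D) = 18 + (174 - 252*G + 9816*D) = 192 - 252*G + 9816*D)
1/(√(z(1537, -1082) + Q(-1125, 2145))) = 1/(√((192 - 252*(-1082) + 9816*1537) + (½)/(-1125))) = 1/(√((192 + 272664 + 15087192) + (½)*(-1/1125))) = 1/(√(15360048 - 1/2250)) = 1/(√(34560107999/2250)) = 1/(√345601079990/150) = 15*√345601079990/34560107999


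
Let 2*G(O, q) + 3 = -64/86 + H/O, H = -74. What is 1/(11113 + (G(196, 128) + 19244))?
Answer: 8428/255831427 ≈ 3.2944e-5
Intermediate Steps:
G(O, q) = -161/86 - 37/O (G(O, q) = -3/2 + (-64/86 - 74/O)/2 = -3/2 + (-64*1/86 - 74/O)/2 = -3/2 + (-32/43 - 74/O)/2 = -3/2 + (-16/43 - 37/O) = -161/86 - 37/O)
1/(11113 + (G(196, 128) + 19244)) = 1/(11113 + ((-161/86 - 37/196) + 19244)) = 1/(11113 + (-17369/8428 + 19244)) = 1/(11113 + 162171063/8428) = 1/(255831427/8428) = 8428/255831427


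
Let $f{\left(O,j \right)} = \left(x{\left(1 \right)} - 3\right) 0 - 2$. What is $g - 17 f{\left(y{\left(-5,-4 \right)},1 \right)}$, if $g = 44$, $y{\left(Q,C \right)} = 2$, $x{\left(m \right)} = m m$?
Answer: $78$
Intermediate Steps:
$x{\left(m \right)} = m^{2}$
$f{\left(O,j \right)} = -2$ ($f{\left(O,j \right)} = \left(1^{2} - 3\right) 0 - 2 = \left(1 - 3\right) 0 - 2 = \left(-2\right) 0 - 2 = 0 - 2 = -2$)
$g - 17 f{\left(y{\left(-5,-4 \right)},1 \right)} = 44 - -34 = 44 + 34 = 78$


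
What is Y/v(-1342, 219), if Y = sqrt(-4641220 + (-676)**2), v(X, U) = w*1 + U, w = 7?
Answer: 3*I*sqrt(116229)/113 ≈ 9.0511*I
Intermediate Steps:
v(X, U) = 7 + U (v(X, U) = 7*1 + U = 7 + U)
Y = 6*I*sqrt(116229) (Y = sqrt(-4641220 + 456976) = sqrt(-4184244) = 6*I*sqrt(116229) ≈ 2045.5*I)
Y/v(-1342, 219) = (6*I*sqrt(116229))/(7 + 219) = (6*I*sqrt(116229))/226 = (6*I*sqrt(116229))*(1/226) = 3*I*sqrt(116229)/113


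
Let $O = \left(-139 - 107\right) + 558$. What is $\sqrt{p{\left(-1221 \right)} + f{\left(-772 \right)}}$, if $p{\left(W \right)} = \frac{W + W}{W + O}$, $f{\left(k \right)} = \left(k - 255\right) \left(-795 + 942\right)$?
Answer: $\frac{i \sqrt{13860066279}}{303} \approx 388.54 i$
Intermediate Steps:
$f{\left(k \right)} = -37485 + 147 k$ ($f{\left(k \right)} = \left(-255 + k\right) 147 = -37485 + 147 k$)
$O = 312$ ($O = -246 + 558 = 312$)
$p{\left(W \right)} = \frac{2 W}{312 + W}$ ($p{\left(W \right)} = \frac{W + W}{W + 312} = \frac{2 W}{312 + W}$)
$\sqrt{p{\left(-1221 \right)} + f{\left(-772 \right)}} = \sqrt{2 \left(-1221\right) \frac{1}{312 - 1221} + \left(-37485 + 147 \left(-772\right)\right)} = \sqrt{2 \left(-1221\right) \frac{1}{-909} - 150969} = \sqrt{2 \left(-1221\right) \left(- \frac{1}{909}\right) - 150969} = \sqrt{\frac{814}{303} - 150969} = \sqrt{- \frac{45742793}{303}} = \frac{i \sqrt{13860066279}}{303}$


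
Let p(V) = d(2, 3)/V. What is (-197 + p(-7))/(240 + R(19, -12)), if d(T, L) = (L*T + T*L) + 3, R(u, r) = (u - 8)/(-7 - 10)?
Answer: -23698/28483 ≈ -0.83200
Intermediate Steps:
R(u, r) = 8/17 - u/17 (R(u, r) = (-8 + u)/(-17) = (-8 + u)*(-1/17) = 8/17 - u/17)
d(T, L) = 3 + 2*L*T (d(T, L) = (L*T + L*T) + 3 = 2*L*T + 3 = 3 + 2*L*T)
p(V) = 15/V (p(V) = (3 + 2*3*2)/V = (3 + 12)/V = 15/V)
(-197 + p(-7))/(240 + R(19, -12)) = (-197 + 15/(-7))/(240 + (8/17 - 1/17*19)) = (-197 + 15*(-⅐))/(240 + (8/17 - 19/17)) = (-197 - 15/7)/(240 - 11/17) = -1394/(7*4069/17) = -1394/7*17/4069 = -23698/28483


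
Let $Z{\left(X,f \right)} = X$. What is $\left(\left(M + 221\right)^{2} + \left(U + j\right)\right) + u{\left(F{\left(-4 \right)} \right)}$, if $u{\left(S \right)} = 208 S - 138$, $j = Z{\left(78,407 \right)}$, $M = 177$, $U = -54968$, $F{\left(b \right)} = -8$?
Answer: $101712$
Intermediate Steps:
$j = 78$
$u{\left(S \right)} = -138 + 208 S$
$\left(\left(M + 221\right)^{2} + \left(U + j\right)\right) + u{\left(F{\left(-4 \right)} \right)} = \left(\left(177 + 221\right)^{2} + \left(-54968 + 78\right)\right) + \left(-138 + 208 \left(-8\right)\right) = \left(398^{2} - 54890\right) - 1802 = \left(158404 - 54890\right) - 1802 = 103514 - 1802 = 101712$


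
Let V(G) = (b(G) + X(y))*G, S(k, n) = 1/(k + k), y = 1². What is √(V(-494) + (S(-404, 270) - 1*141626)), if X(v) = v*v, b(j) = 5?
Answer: 3*I*√2622155738/404 ≈ 380.25*I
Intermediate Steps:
y = 1
X(v) = v²
S(k, n) = 1/(2*k)
V(G) = 6*G (V(G) = (5 + 1²)*G = (5 + 1)*G = 6*G)
√(V(-494) + (S(-404, 270) - 1*141626)) = √(6*(-494) + ((½)/(-404) - 1*141626)) = √(-2964 + ((½)*(-1/404) - 141626)) = √(-2964 + (-1/808 - 141626)) = √(-2964 - 114433809/808) = √(-116828721/808) = 3*I*√2622155738/404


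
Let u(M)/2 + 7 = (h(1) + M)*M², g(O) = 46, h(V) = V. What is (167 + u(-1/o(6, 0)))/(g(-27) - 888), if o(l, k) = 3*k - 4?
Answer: -4901/26944 ≈ -0.18190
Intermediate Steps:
o(l, k) = -4 + 3*k
u(M) = -14 + 2*M²*(1 + M) (u(M) = -14 + 2*((1 + M)*M²) = -14 + 2*(M²*(1 + M)) = -14 + 2*M²*(1 + M))
(167 + u(-1/o(6, 0)))/(g(-27) - 888) = (167 + (-14 + 2*(-1/(-4 + 3*0))² + 2*(-1/(-4 + 3*0))³))/(46 - 888) = (167 + (-14 + 2*(-1/(-4 + 0))² + 2*(-1/(-4 + 0))³))/(-842) = (167 + (-14 + 2*(-1/(-4))² + 2*(-1/(-4))³))*(-1/842) = (167 + (-14 + 2*(-1*(-¼))² + 2*(-1*(-¼))³))*(-1/842) = (167 + (-14 + 2*(¼)² + 2*(¼)³))*(-1/842) = (167 + (-14 + 2*(1/16) + 2*(1/64)))*(-1/842) = (167 + (-14 + ⅛ + 1/32))*(-1/842) = (167 - 443/32)*(-1/842) = (4901/32)*(-1/842) = -4901/26944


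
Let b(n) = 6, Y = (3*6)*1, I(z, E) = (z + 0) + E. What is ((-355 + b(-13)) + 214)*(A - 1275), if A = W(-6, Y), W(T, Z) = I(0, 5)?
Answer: 171450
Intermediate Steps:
I(z, E) = E + z (I(z, E) = z + E = E + z)
Y = 18 (Y = 18*1 = 18)
W(T, Z) = 5 (W(T, Z) = 5 + 0 = 5)
A = 5
((-355 + b(-13)) + 214)*(A - 1275) = ((-355 + 6) + 214)*(5 - 1275) = (-349 + 214)*(-1270) = -135*(-1270) = 171450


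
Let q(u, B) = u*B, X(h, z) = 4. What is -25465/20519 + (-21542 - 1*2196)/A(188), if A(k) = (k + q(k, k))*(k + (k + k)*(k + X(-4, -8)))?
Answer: -2976887770201/2398676845320 ≈ -1.2411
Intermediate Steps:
q(u, B) = B*u
A(k) = (k + k²)*(k + 2*k*(4 + k)) (A(k) = (k + k*k)*(k + (k + k)*(k + 4)) = (k + k²)*(k + (2*k)*(4 + k)) = (k + k²)*(k + 2*k*(4 + k)))
-25465/20519 + (-21542 - 1*2196)/A(188) = -25465/20519 + (-21542 - 1*2196)/((188²*(9 + 2*188² + 11*188))) = -25465*1/20519 + (-21542 - 2196)/((35344*(9 + 2*35344 + 2068))) = -25465/20519 - 23738*1/(35344*(9 + 70688 + 2068)) = -25465/20519 - 23738/(35344*72765) = -25465/20519 - 23738/2571806160 = -25465/20519 - 23738*1/2571806160 = -25465/20519 - 1079/116900280 = -2976887770201/2398676845320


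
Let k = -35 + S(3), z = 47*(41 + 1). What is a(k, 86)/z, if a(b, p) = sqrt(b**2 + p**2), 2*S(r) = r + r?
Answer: sqrt(2105)/987 ≈ 0.046485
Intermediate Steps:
S(r) = r (S(r) = (r + r)/2 = (2*r)/2 = r)
z = 1974 (z = 47*42 = 1974)
k = -32 (k = -35 + 3 = -32)
a(k, 86)/z = sqrt((-32)**2 + 86**2)/1974 = sqrt(1024 + 7396)*(1/1974) = sqrt(8420)*(1/1974) = (2*sqrt(2105))*(1/1974) = sqrt(2105)/987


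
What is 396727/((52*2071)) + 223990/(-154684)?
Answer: 9311347047/4164557332 ≈ 2.2359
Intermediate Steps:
396727/((52*2071)) + 223990/(-154684) = 396727/107692 + 223990*(-1/154684) = 396727*(1/107692) - 111995/77342 = 396727/107692 - 111995/77342 = 9311347047/4164557332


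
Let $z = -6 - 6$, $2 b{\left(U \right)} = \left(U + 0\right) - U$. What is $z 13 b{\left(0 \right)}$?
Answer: $0$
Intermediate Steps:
$b{\left(U \right)} = 0$ ($b{\left(U \right)} = \frac{\left(U + 0\right) - U}{2} = \frac{U - U}{2} = \frac{1}{2} \cdot 0 = 0$)
$z = -12$
$z 13 b{\left(0 \right)} = \left(-12\right) 13 \cdot 0 = \left(-156\right) 0 = 0$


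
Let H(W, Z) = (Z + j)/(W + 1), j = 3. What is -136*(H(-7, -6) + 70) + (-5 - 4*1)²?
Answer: -9507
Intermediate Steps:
H(W, Z) = (3 + Z)/(1 + W) (H(W, Z) = (Z + 3)/(W + 1) = (3 + Z)/(1 + W))
-136*(H(-7, -6) + 70) + (-5 - 4*1)² = -136*((3 - 6)/(1 - 7) + 70) + (-5 - 4*1)² = -136*(-3/(-6) + 70) + (-5 - 4)² = -136*(-⅙*(-3) + 70) + (-9)² = -136*(½ + 70) + 81 = -136*141/2 + 81 = -9588 + 81 = -9507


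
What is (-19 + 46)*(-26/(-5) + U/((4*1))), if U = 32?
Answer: 1782/5 ≈ 356.40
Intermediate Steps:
(-19 + 46)*(-26/(-5) + U/((4*1))) = (-19 + 46)*(-26/(-5) + 32/((4*1))) = 27*(-26*(-⅕) + 32/4) = 27*(26/5 + 32*(¼)) = 27*(26/5 + 8) = 27*(66/5) = 1782/5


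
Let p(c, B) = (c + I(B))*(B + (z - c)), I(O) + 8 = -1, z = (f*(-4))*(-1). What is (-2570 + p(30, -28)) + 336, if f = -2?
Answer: -3620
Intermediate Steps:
z = -8 (z = -2*(-4)*(-1) = 8*(-1) = -8)
I(O) = -9 (I(O) = -8 - 1 = -9)
p(c, B) = (-9 + c)*(-8 + B - c) (p(c, B) = (c - 9)*(B + (-8 - c)) = (-9 + c)*(-8 + B - c))
(-2570 + p(30, -28)) + 336 = (-2570 + (72 + 30 - 1*30**2 - 9*(-28) - 28*30)) + 336 = (-2570 + (72 + 30 - 1*900 + 252 - 840)) + 336 = (-2570 + (72 + 30 - 900 + 252 - 840)) + 336 = (-2570 - 1386) + 336 = -3956 + 336 = -3620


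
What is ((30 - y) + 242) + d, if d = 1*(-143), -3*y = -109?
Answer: 278/3 ≈ 92.667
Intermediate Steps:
y = 109/3 (y = -⅓*(-109) = 109/3 ≈ 36.333)
d = -143
((30 - y) + 242) + d = ((30 - 1*109/3) + 242) - 143 = ((30 - 109/3) + 242) - 143 = (-19/3 + 242) - 143 = 707/3 - 143 = 278/3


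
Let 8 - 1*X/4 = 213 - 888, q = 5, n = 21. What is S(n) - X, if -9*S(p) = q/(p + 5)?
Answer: -639293/234 ≈ -2732.0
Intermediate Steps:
S(p) = -5/(9*(5 + p)) (S(p) = -5/(9*(p + 5)) = -5/(9*(5 + p)))
X = 2732 (X = 32 - 4*(213 - 888) = 32 - 4*(-675) = 32 + 2700 = 2732)
S(n) - X = -5/(45 + 9*21) - 1*2732 = -5/(45 + 189) - 2732 = -5/234 - 2732 = -639293/234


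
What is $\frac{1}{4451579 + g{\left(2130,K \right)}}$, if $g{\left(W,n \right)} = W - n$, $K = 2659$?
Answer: $\frac{1}{4451050} \approx 2.2467 \cdot 10^{-7}$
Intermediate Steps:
$\frac{1}{4451579 + g{\left(2130,K \right)}} = \frac{1}{4451579 + \left(2130 - 2659\right)} = \frac{1}{4451579 - 529} = \frac{1}{4451050}$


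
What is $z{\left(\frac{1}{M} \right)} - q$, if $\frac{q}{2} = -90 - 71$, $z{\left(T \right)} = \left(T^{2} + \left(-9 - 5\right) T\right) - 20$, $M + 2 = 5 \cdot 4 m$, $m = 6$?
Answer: $\frac{4203397}{13924} \approx 301.88$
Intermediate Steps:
$M = 118$ ($M = -2 + 5 \cdot 4 \cdot 6 = -2 + 20 \cdot 6 = -2 + 120 = 118$)
$z{\left(T \right)} = -20 + T^{2} - 14 T$ ($z{\left(T \right)} = \left(T^{2} + \left(-9 - 5\right) T\right) - 20 = \left(T^{2} - 14 T\right) - 20 = -20 + T^{2} - 14 T$)
$q = -322$ ($q = 2 \left(-90 - 71\right) = 2 \left(-161\right) = -322$)
$z{\left(\frac{1}{M} \right)} - q = \left(-20 + \left(\frac{1}{118}\right)^{2} - \frac{14}{118}\right) - -322 = \left(-20 + \left(\frac{1}{118}\right)^{2} - \frac{7}{59}\right) + 322 = \left(-20 + \frac{1}{13924} - \frac{7}{59}\right) + 322 = - \frac{280131}{13924} + 322 = \frac{4203397}{13924}$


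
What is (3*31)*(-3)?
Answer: -279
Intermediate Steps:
(3*31)*(-3) = 93*(-3) = -279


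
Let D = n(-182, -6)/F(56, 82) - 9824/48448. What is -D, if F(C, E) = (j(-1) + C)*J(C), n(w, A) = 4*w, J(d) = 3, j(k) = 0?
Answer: 20603/4542 ≈ 4.5361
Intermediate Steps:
F(C, E) = 3*C (F(C, E) = (0 + C)*3 = C*3 = 3*C)
D = -20603/4542 (D = (4*(-182))/((3*56)) - 9824/48448 = -728/168 - 9824*1/48448 = -728*1/168 - 307/1514 = -13/3 - 307/1514 = -20603/4542 ≈ -4.5361)
-D = -1*(-20603/4542) = 20603/4542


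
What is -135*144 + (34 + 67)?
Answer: -19339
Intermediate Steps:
-135*144 + (34 + 67) = -19440 + 101 = -19339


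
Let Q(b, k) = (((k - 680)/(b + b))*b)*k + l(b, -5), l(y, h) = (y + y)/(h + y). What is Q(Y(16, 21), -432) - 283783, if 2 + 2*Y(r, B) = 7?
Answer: -43593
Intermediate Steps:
Y(r, B) = 5/2 (Y(r, B) = -1 + (½)*7 = -1 + 7/2 = 5/2)
l(y, h) = 2*y/(h + y) (l(y, h) = (2*y)/(h + y) = 2*y/(h + y))
Q(b, k) = k*(-340 + k/2) + 2*b/(-5 + b) (Q(b, k) = (((k - 680)/(b + b))*b)*k + 2*b/(-5 + b) = (((-680 + k)/((2*b)))*b)*k + 2*b/(-5 + b) = (((-680 + k)*(1/(2*b)))*b)*k + 2*b/(-5 + b) = (((-680 + k)/(2*b))*b)*k + 2*b/(-5 + b) = (-340 + k/2)*k + 2*b/(-5 + b) = k*(-340 + k/2) + 2*b/(-5 + b))
Q(Y(16, 21), -432) - 283783 = (4*(5/2) - 432*(-680 - 432)*(-5 + 5/2))/(2*(-5 + 5/2)) - 283783 = (10 - 432*(-1112)*(-5/2))/(2*(-5/2)) - 283783 = (½)*(-⅖)*(10 - 1200960) - 283783 = (½)*(-⅖)*(-1200950) - 283783 = 240190 - 283783 = -43593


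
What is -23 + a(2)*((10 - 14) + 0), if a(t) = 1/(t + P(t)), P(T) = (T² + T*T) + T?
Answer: -70/3 ≈ -23.333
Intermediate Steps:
P(T) = T + 2*T² (P(T) = (T² + T²) + T = 2*T² + T = T + 2*T²)
a(t) = 1/(t + t*(1 + 2*t))
-23 + a(2)*((10 - 14) + 0) = -23 + ((½)/(2*(1 + 2)))*((10 - 14) + 0) = -23 + ((½)*(½)/3)*(-4 + 0) = -23 + ((½)*(½)*(⅓))*(-4) = -23 + (1/12)*(-4) = -23 - ⅓ = -70/3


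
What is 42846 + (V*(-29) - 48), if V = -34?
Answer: 43784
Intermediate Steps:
42846 + (V*(-29) - 48) = 42846 + (-34*(-29) - 48) = 42846 + (986 - 48) = 42846 + 938 = 43784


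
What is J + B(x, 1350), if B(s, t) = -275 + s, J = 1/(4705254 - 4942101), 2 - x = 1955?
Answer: -527695117/236847 ≈ -2228.0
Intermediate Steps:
x = -1953 (x = 2 - 1*1955 = 2 - 1955 = -1953)
J = -1/236847 (J = 1/(-236847) = -1/236847 ≈ -4.2221e-6)
J + B(x, 1350) = -1/236847 + (-275 - 1953) = -1/236847 - 2228 = -527695117/236847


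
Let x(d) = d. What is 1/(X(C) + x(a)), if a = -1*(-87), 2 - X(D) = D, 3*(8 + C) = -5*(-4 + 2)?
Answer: 3/281 ≈ 0.010676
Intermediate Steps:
C = -14/3 (C = -8 + (-5*(-4 + 2))/3 = -8 + (-5*(-2))/3 = -8 + (⅓)*10 = -8 + 10/3 = -14/3 ≈ -4.6667)
X(D) = 2 - D
a = 87
1/(X(C) + x(a)) = 1/((2 - 1*(-14/3)) + 87) = 1/((2 + 14/3) + 87) = 1/(20/3 + 87) = 1/(281/3) = 3/281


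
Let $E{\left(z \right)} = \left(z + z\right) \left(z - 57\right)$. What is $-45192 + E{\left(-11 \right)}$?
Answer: $-43696$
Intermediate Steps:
$E{\left(z \right)} = 2 z \left(-57 + z\right)$
$-45192 + E{\left(-11 \right)} = -45192 + 2 \left(-11\right) \left(-57 - 11\right) = -45192 + 2 \left(-11\right) \left(-68\right) = -45192 + 1496 = -43696$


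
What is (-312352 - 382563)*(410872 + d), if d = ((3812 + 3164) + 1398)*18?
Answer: -390267043660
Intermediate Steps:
d = 150732 (d = (6976 + 1398)*18 = 8374*18 = 150732)
(-312352 - 382563)*(410872 + d) = (-312352 - 382563)*(410872 + 150732) = -694915*561604 = -390267043660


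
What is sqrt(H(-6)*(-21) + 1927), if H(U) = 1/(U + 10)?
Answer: sqrt(7687)/2 ≈ 43.838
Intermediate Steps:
H(U) = 1/(10 + U)
sqrt(H(-6)*(-21) + 1927) = sqrt(-21/(10 - 6) + 1927) = sqrt(-21/4 + 1927) = sqrt(7687/4) = sqrt(7687)/2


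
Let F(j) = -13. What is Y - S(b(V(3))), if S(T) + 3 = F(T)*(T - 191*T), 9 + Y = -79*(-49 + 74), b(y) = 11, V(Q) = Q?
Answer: -29151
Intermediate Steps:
Y = -1984 (Y = -9 - 79*(-49 + 74) = -9 - 79*25 = -9 - 1975 = -1984)
S(T) = -3 + 2470*T (S(T) = -3 - 13*(T - 191*T) = -3 - (-2470)*T = -3 + 2470*T)
Y - S(b(V(3))) = -1984 - (-3 + 2470*11) = -1984 - (-3 + 27170) = -1984 - 1*27167 = -1984 - 27167 = -29151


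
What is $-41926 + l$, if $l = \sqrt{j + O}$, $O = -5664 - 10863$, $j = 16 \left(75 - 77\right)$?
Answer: $-41926 + i \sqrt{16559} \approx -41926.0 + 128.68 i$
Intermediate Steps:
$j = -32$ ($j = 16 \left(-2\right) = -32$)
$O = -16527$
$l = i \sqrt{16559}$ ($l = \sqrt{-32 - 16527} = \sqrt{-16559} = i \sqrt{16559} \approx 128.68 i$)
$-41926 + l = -41926 + i \sqrt{16559}$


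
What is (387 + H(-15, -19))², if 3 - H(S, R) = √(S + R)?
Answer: (390 - I*√34)² ≈ 1.5207e+5 - 4548.1*I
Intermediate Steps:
H(S, R) = 3 - √(R + S) (H(S, R) = 3 - √(S + R) = 3 - √(R + S))
(387 + H(-15, -19))² = (387 + (3 - √(-19 - 15)))² = (387 + (3 - √(-34)))² = (387 + (3 - I*√34))² = (390 - I*√34)²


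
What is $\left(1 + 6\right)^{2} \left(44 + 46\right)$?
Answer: $4410$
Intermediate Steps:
$\left(1 + 6\right)^{2} \left(44 + 46\right) = 7^{2} \cdot 90 = 49 \cdot 90 = 4410$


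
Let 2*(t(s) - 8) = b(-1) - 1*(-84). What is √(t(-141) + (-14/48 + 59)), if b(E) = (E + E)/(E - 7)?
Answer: √3918/6 ≈ 10.432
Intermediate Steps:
b(E) = 2*E/(-7 + E) (b(E) = (2*E)/(-7 + E) = 2*E/(-7 + E))
t(s) = 401/8 (t(s) = 8 + (2*(-1)/(-7 - 1) - 1*(-84))/2 = 8 + (2*(-1)/(-8) + 84)/2 = 8 + (2*(-1)*(-⅛) + 84)/2 = 8 + (¼ + 84)/2 = 8 + (½)*(337/4) = 8 + 337/8 = 401/8)
√(t(-141) + (-14/48 + 59)) = √(401/8 + (-14/48 + 59)) = √(401/8 + (-14*1/48 + 59)) = √(401/8 + (-7/24 + 59)) = √(401/8 + 1409/24) = √(653/6) = √3918/6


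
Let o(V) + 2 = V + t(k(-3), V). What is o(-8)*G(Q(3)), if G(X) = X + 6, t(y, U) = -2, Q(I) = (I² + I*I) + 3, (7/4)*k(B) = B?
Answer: -324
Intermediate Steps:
k(B) = 4*B/7
Q(I) = 3 + 2*I² (Q(I) = (I² + I²) + 3 = 2*I² + 3 = 3 + 2*I²)
o(V) = -4 + V (o(V) = -2 + (V - 2) = -2 + (-2 + V) = -4 + V)
G(X) = 6 + X
o(-8)*G(Q(3)) = (-4 - 8)*(6 + (3 + 2*3²)) = -12*(6 + (3 + 2*9)) = -12*(6 + (3 + 18)) = -12*(6 + 21) = -12*27 = -324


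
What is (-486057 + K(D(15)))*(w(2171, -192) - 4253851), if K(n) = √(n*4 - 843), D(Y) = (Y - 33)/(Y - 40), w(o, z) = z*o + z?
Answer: 2270311489875 - 934175*I*√21003 ≈ 2.2703e+12 - 1.3538e+8*I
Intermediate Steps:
w(o, z) = z + o*z (w(o, z) = o*z + z = z + o*z)
D(Y) = (-33 + Y)/(-40 + Y)
K(n) = √(-843 + 4*n) (K(n) = √(4*n - 843) = √(-843 + 4*n))
(-486057 + K(D(15)))*(w(2171, -192) - 4253851) = (-486057 + √(-843 + 4*((-33 + 15)/(-40 + 15))))*(-192*(1 + 2171) - 4253851) = (-486057 + √(-843 + 4*(-18/(-25))))*(-192*2172 - 4253851) = (-486057 + √(-843 + 4*(-1/25*(-18))))*(-417024 - 4253851) = (-486057 + √(-843 + 4*(18/25)))*(-4670875) = (-486057 + √(-843 + 72/25))*(-4670875) = (-486057 + √(-21003/25))*(-4670875) = (-486057 + I*√21003/5)*(-4670875) = 2270311489875 - 934175*I*√21003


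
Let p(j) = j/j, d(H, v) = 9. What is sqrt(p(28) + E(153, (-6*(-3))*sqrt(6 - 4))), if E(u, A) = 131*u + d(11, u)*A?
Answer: sqrt(20044 + 162*sqrt(2)) ≈ 142.38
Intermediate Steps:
p(j) = 1
E(u, A) = 9*A + 131*u (E(u, A) = 131*u + 9*A = 9*A + 131*u)
sqrt(p(28) + E(153, (-6*(-3))*sqrt(6 - 4))) = sqrt(1 + (9*((-6*(-3))*sqrt(6 - 4)) + 131*153)) = sqrt(1 + (9*(18*sqrt(2)) + 20043)) = sqrt(1 + (162*sqrt(2) + 20043)) = sqrt(1 + (20043 + 162*sqrt(2))) = sqrt(20044 + 162*sqrt(2))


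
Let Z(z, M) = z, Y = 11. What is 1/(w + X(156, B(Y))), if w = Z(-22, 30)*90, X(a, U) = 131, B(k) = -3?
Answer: -1/1849 ≈ -0.00054083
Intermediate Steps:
w = -1980 (w = -22*90 = -1980)
1/(w + X(156, B(Y))) = 1/(-1980 + 131) = 1/(-1849) = -1/1849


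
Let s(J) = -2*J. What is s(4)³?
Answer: -512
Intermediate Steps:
s(4)³ = (-2*4)³ = (-8)³ = -512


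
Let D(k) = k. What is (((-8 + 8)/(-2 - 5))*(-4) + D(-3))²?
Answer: 9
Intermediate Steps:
(((-8 + 8)/(-2 - 5))*(-4) + D(-3))² = (((-8 + 8)/(-2 - 5))*(-4) - 3)² = ((0/(-7))*(-4) - 3)² = ((0*(-⅐))*(-4) - 3)² = (0*(-4) - 3)² = (0 - 3)² = (-3)² = 9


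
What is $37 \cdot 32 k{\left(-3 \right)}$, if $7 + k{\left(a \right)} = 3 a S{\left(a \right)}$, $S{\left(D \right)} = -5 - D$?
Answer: $13024$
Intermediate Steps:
$k{\left(a \right)} = -7 + 3 a \left(-5 - a\right)$
$37 \cdot 32 k{\left(-3 \right)} = 37 \cdot 32 \left(-7 - - 9 \left(5 - 3\right)\right) = 1184 \left(-7 - \left(-9\right) 2\right) = 1184 \left(-7 + 18\right) = 1184 \cdot 11 = 13024$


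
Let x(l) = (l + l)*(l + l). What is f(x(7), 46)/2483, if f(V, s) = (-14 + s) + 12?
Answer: 44/2483 ≈ 0.017720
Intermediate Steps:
x(l) = 4*l² (x(l) = (2*l)*(2*l) = 4*l²)
f(V, s) = -2 + s
f(x(7), 46)/2483 = (-2 + 46)/2483 = 44*(1/2483) = 44/2483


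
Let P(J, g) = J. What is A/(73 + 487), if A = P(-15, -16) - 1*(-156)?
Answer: 141/560 ≈ 0.25179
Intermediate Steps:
A = 141 (A = -15 - 1*(-156) = -15 + 156 = 141)
A/(73 + 487) = 141/(73 + 487) = 141/560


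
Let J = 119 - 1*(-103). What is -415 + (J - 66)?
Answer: -259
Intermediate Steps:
J = 222 (J = 119 + 103 = 222)
-415 + (J - 66) = -415 + (222 - 66) = -415 + 156 = -259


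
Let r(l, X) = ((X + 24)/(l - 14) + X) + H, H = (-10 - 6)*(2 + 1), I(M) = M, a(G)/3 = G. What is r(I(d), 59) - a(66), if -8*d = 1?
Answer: -21795/113 ≈ -192.88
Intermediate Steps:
d = -⅛ (d = -⅛*1 = -⅛ ≈ -0.12500)
a(G) = 3*G
H = -48 (H = -16*3 = -48)
r(l, X) = -48 + X + (24 + X)/(-14 + l) (r(l, X) = ((X + 24)/(l - 14) + X) - 48 = ((24 + X)/(-14 + l) + X) - 48 = (X + (24 + X)/(-14 + l)) - 48 = -48 + X + (24 + X)/(-14 + l))
r(I(d), 59) - a(66) = (696 - 48*(-⅛) - 13*59 + 59*(-⅛))/(-14 - ⅛) - 3*66 = (696 + 6 - 767 - 59/8)/(-113/8) - 1*198 = -8/113*(-579/8) - 198 = 579/113 - 198 = -21795/113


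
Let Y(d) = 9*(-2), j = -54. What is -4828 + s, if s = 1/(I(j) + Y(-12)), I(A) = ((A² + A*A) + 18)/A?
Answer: -1829815/379 ≈ -4828.0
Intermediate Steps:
Y(d) = -18
I(A) = (18 + 2*A²)/A (I(A) = ((A² + A²) + 18)/A = (2*A² + 18)/A = (18 + 2*A²)/A)
s = -3/379 (s = 1/((2*(-54) + 18/(-54)) - 18) = 1/((-108 + 18*(-1/54)) - 18) = 1/((-108 - ⅓) - 18) = 1/(-325/3 - 18) = 1/(-379/3) = -3/379 ≈ -0.0079156)
-4828 + s = -4828 - 3/379 = -1829815/379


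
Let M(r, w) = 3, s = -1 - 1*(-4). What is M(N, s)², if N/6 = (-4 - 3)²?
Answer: 9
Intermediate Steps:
s = 3 (s = -1 + 4 = 3)
N = 294 (N = 6*(-4 - 3)² = 6*(-7)² = 6*49 = 294)
M(N, s)² = 3² = 9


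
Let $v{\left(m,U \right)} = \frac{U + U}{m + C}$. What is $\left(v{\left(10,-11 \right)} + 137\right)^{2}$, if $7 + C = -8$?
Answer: $\frac{499849}{25} \approx 19994.0$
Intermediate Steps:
$C = -15$ ($C = -7 - 8 = -15$)
$v{\left(m,U \right)} = \frac{2 U}{-15 + m}$ ($v{\left(m,U \right)} = \frac{U + U}{m - 15} = \frac{2 U}{-15 + m}$)
$\left(v{\left(10,-11 \right)} + 137\right)^{2} = \left(2 \left(-11\right) \frac{1}{-15 + 10} + 137\right)^{2} = \left(2 \left(-11\right) \frac{1}{-5} + 137\right)^{2} = \left(2 \left(-11\right) \left(- \frac{1}{5}\right) + 137\right)^{2} = \left(\frac{22}{5} + 137\right)^{2} = \left(\frac{707}{5}\right)^{2} = \frac{499849}{25}$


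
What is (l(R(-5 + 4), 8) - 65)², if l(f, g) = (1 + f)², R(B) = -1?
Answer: 4225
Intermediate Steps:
(l(R(-5 + 4), 8) - 65)² = ((1 - 1)² - 65)² = (0² - 65)² = (0 - 65)² = (-65)² = 4225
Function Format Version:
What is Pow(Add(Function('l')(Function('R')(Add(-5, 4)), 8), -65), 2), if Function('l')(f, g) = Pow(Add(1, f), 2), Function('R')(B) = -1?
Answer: 4225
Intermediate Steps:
Pow(Add(Function('l')(Function('R')(Add(-5, 4)), 8), -65), 2) = Pow(Add(Pow(Add(1, -1), 2), -65), 2) = Pow(Add(Pow(0, 2), -65), 2) = Pow(Add(0, -65), 2) = Pow(-65, 2) = 4225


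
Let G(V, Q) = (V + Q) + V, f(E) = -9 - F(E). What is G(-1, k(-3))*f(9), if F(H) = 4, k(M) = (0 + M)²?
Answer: -91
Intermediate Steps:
k(M) = M²
f(E) = -13 (f(E) = -9 - 1*4 = -9 - 4 = -13)
G(V, Q) = Q + 2*V (G(V, Q) = (Q + V) + V = Q + 2*V)
G(-1, k(-3))*f(9) = ((-3)² + 2*(-1))*(-13) = (9 - 2)*(-13) = 7*(-13) = -91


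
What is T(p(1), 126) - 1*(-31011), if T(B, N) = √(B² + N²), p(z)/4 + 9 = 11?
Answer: 31011 + 2*√3985 ≈ 31137.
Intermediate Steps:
p(z) = 8 (p(z) = -36 + 4*11 = -36 + 44 = 8)
T(p(1), 126) - 1*(-31011) = √(8² + 126²) - 1*(-31011) = √(64 + 15876) + 31011 = √15940 + 31011 = 2*√3985 + 31011 = 31011 + 2*√3985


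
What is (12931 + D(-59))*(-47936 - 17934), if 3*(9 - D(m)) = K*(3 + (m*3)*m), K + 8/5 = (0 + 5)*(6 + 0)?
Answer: 5661447456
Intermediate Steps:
K = 142/5 (K = -8/5 + (0 + 5)*(6 + 0) = -8/5 + 5*6 = -8/5 + 30 = 142/5 ≈ 28.400)
D(m) = -97/5 - 142*m²/5 (D(m) = 9 - 142*(3 + (m*3)*m)/15 = 9 - 142*(3 + (3*m)*m)/15 = 9 - 142*(3 + 3*m²)/15 = 9 - (426/5 + 426*m²/5)/3 = 9 + (-142/5 - 142*m²/5) = -97/5 - 142*m²/5)
(12931 + D(-59))*(-47936 - 17934) = (12931 + (-97/5 - 142/5*(-59)²))*(-47936 - 17934) = (12931 + (-97/5 - 142/5*3481))*(-65870) = (12931 + (-97/5 - 494302/5))*(-65870) = (12931 - 494399/5)*(-65870) = -429744/5*(-65870) = 5661447456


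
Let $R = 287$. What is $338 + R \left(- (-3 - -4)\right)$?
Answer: $51$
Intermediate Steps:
$338 + R \left(- (-3 - -4)\right) = 338 + 287 \left(- (-3 - -4)\right) = 338 + 287 \left(- (-3 + 4)\right) = 338 + 287 \left(\left(-1\right) 1\right) = 338 + 287 \left(-1\right) = 338 - 287 = 51$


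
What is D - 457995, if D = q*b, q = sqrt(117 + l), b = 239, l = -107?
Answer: -457995 + 239*sqrt(10) ≈ -4.5724e+5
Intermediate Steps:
q = sqrt(10) (q = sqrt(117 - 107) = sqrt(10) ≈ 3.1623)
D = 239*sqrt(10) (D = sqrt(10)*239 = 239*sqrt(10) ≈ 755.78)
D - 457995 = 239*sqrt(10) - 457995 = -457995 + 239*sqrt(10)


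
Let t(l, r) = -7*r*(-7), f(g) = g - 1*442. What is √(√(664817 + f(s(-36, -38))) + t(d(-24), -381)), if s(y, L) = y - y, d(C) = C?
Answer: √(-18669 + 25*√1063) ≈ 133.62*I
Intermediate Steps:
s(y, L) = 0
f(g) = -442 + g (f(g) = g - 442 = -442 + g)
t(l, r) = 49*r
√(√(664817 + f(s(-36, -38))) + t(d(-24), -381)) = √(√(664817 + (-442 + 0)) + 49*(-381)) = √(√(664817 - 442) - 18669) = √(√664375 - 18669) = √(25*√1063 - 18669) = √(-18669 + 25*√1063)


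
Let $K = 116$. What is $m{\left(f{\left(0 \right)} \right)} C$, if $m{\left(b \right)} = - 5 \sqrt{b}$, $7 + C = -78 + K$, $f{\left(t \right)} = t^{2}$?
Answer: $0$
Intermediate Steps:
$C = 31$ ($C = -7 + \left(-78 + 116\right) = -7 + 38 = 31$)
$m{\left(f{\left(0 \right)} \right)} C = - 5 \sqrt{0^{2}} \cdot 31 = - 5 \sqrt{0} \cdot 31 = \left(-5\right) 0 \cdot 31 = 0 \cdot 31 = 0$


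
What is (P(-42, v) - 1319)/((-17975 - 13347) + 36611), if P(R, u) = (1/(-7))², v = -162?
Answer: -64630/259161 ≈ -0.24938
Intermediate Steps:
P(R, u) = 1/49 (P(R, u) = (-⅐)² = 1/49)
(P(-42, v) - 1319)/((-17975 - 13347) + 36611) = (1/49 - 1319)/((-17975 - 13347) + 36611) = -64630/(49*(-31322 + 36611)) = -64630/49/5289 = -64630/49*1/5289 = -64630/259161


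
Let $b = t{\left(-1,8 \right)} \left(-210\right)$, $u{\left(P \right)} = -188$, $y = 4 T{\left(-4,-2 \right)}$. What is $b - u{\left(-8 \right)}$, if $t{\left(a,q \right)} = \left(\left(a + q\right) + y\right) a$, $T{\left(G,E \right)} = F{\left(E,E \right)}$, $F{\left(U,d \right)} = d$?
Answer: $-22$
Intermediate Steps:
$T{\left(G,E \right)} = E$
$y = -8$ ($y = 4 \left(-2\right) = -8$)
$t{\left(a,q \right)} = a \left(-8 + a + q\right)$ ($t{\left(a,q \right)} = \left(\left(a + q\right) - 8\right) a = \left(-8 + a + q\right) a = a \left(-8 + a + q\right)$)
$b = -210$ ($b = - (-8 - 1 + 8) \left(-210\right) = \left(-1\right) \left(-1\right) \left(-210\right) = 1 \left(-210\right) = -210$)
$b - u{\left(-8 \right)} = -210 - -188 = -210 + 188 = -22$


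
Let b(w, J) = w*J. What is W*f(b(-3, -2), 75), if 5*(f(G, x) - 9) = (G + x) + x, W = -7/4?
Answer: -1407/20 ≈ -70.350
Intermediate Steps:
b(w, J) = J*w
W = -7/4 (W = -7*¼ = -7/4 ≈ -1.7500)
f(G, x) = 9 + G/5 + 2*x/5 (f(G, x) = 9 + ((G + x) + x)/5 = 9 + (G + 2*x)/5 = 9 + (G/5 + 2*x/5) = 9 + G/5 + 2*x/5)
W*f(b(-3, -2), 75) = -7*(9 + (-2*(-3))/5 + (⅖)*75)/4 = -7*(9 + (⅕)*6 + 30)/4 = -7*(9 + 6/5 + 30)/4 = -7/4*201/5 = -1407/20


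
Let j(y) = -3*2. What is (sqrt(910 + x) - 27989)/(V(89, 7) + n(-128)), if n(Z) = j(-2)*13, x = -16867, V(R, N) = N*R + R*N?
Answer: -27989/1168 + 9*I*sqrt(197)/1168 ≈ -23.963 + 0.10815*I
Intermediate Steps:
V(R, N) = 2*N*R (V(R, N) = N*R + N*R = 2*N*R)
j(y) = -6
n(Z) = -78 (n(Z) = -6*13 = -78)
(sqrt(910 + x) - 27989)/(V(89, 7) + n(-128)) = (sqrt(910 - 16867) - 27989)/(2*7*89 - 78) = (sqrt(-15957) - 27989)/(1246 - 78) = (9*I*sqrt(197) - 27989)/1168 = (-27989 + 9*I*sqrt(197))*(1/1168) = -27989/1168 + 9*I*sqrt(197)/1168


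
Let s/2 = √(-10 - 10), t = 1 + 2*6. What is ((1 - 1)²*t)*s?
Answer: 0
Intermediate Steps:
t = 13 (t = 1 + 12 = 13)
s = 4*I*√5 (s = 2*√(-10 - 10) = 2*√(-20) = 2*(2*I*√5) = 4*I*√5 ≈ 8.9443*I)
((1 - 1)²*t)*s = ((1 - 1)²*13)*(4*I*√5) = (0²*13)*(4*I*√5) = (0*13)*(4*I*√5) = 0*(4*I*√5) = 0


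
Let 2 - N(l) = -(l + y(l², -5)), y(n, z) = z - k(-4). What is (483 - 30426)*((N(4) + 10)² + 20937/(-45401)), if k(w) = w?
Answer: -305247565584/45401 ≈ -6.7234e+6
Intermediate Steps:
y(n, z) = 4 + z (y(n, z) = z - 1*(-4) = z + 4 = 4 + z)
N(l) = 1 + l (N(l) = 2 - (-1)*(l + (4 - 5)) = 2 - (-1)*(l - 1) = 2 - (-1)*(-1 + l) = 2 - (1 - l) = 2 + (-1 + l) = 1 + l)
(483 - 30426)*((N(4) + 10)² + 20937/(-45401)) = (483 - 30426)*(((1 + 4) + 10)² + 20937/(-45401)) = -29943*((5 + 10)² + 20937*(-1/45401)) = -29943*(15² - 20937/45401) = -29943*(225 - 20937/45401) = -29943*10194288/45401 = -305247565584/45401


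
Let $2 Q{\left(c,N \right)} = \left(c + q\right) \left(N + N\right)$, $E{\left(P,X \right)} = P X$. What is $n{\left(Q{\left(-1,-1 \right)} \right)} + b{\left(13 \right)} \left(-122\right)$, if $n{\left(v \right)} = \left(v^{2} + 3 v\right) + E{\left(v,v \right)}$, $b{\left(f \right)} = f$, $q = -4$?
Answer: $-1521$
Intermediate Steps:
$Q{\left(c,N \right)} = N \left(-4 + c\right)$ ($Q{\left(c,N \right)} = \frac{\left(c - 4\right) \left(N + N\right)}{2} = \frac{\left(-4 + c\right) 2 N}{2} = \frac{2 N \left(-4 + c\right)}{2} = N \left(-4 + c\right)$)
$n{\left(v \right)} = 2 v^{2} + 3 v$ ($n{\left(v \right)} = \left(v^{2} + 3 v\right) + v v = \left(v^{2} + 3 v\right) + v^{2} = 2 v^{2} + 3 v$)
$n{\left(Q{\left(-1,-1 \right)} \right)} + b{\left(13 \right)} \left(-122\right) = - (-4 - 1) \left(3 + 2 \left(- (-4 - 1)\right)\right) + 13 \left(-122\right) = \left(-1\right) \left(-5\right) \left(3 + 2 \left(\left(-1\right) \left(-5\right)\right)\right) - 1586 = 5 \left(3 + 2 \cdot 5\right) - 1586 = 5 \left(3 + 10\right) - 1586 = 5 \cdot 13 - 1586 = 65 - 1586 = -1521$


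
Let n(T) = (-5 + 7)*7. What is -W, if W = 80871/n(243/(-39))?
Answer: -11553/2 ≈ -5776.5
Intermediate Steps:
n(T) = 14 (n(T) = 2*7 = 14)
W = 11553/2 (W = 80871/14 = 80871*(1/14) = 11553/2 ≈ 5776.5)
-W = -1*11553/2 = -11553/2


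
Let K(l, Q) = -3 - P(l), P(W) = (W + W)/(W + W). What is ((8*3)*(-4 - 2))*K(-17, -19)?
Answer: 576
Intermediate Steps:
P(W) = 1 (P(W) = (2*W)/((2*W)) = (2*W)*(1/(2*W)) = 1)
K(l, Q) = -4 (K(l, Q) = -3 - 1*1 = -3 - 1 = -4)
((8*3)*(-4 - 2))*K(-17, -19) = ((8*3)*(-4 - 2))*(-4) = (24*(-6))*(-4) = -144*(-4) = 576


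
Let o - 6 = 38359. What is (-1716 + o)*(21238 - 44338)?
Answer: -846591900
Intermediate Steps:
o = 38365 (o = 6 + 38359 = 38365)
(-1716 + o)*(21238 - 44338) = (-1716 + 38365)*(21238 - 44338) = 36649*(-23100) = -846591900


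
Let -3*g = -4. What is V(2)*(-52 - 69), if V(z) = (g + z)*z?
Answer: -2420/3 ≈ -806.67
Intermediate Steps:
g = 4/3 (g = -⅓*(-4) = 4/3 ≈ 1.3333)
V(z) = z*(4/3 + z) (V(z) = (4/3 + z)*z = z*(4/3 + z))
V(2)*(-52 - 69) = ((⅓)*2*(4 + 3*2))*(-52 - 69) = ((⅓)*2*(4 + 6))*(-121) = ((⅓)*2*10)*(-121) = (20/3)*(-121) = -2420/3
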